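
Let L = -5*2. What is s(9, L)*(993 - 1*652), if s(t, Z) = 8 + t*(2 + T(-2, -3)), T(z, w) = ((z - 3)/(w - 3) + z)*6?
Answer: -12617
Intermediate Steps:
L = -10
T(z, w) = 6*z + 6*(-3 + z)/(-3 + w) (T(z, w) = ((-3 + z)/(-3 + w) + z)*6 = (z + (-3 + z)/(-3 + w))*6 = 6*z + 6*(-3 + z)/(-3 + w))
s(t, Z) = 8 - 5*t (s(t, Z) = 8 + t*(2 + 6*(-3 - 2*(-2) - 3*(-2))/(-3 - 3)) = 8 + t*(2 + 6*(-3 + 4 + 6)/(-6)) = 8 + t*(2 + 6*(-⅙)*7) = 8 + t*(2 - 7) = 8 + t*(-5) = 8 - 5*t)
s(9, L)*(993 - 1*652) = (8 - 5*9)*(993 - 1*652) = (8 - 45)*(993 - 652) = -37*341 = -12617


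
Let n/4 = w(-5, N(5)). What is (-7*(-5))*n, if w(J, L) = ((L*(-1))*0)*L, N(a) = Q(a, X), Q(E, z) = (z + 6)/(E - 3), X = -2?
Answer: 0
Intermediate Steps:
Q(E, z) = (6 + z)/(-3 + E)
N(a) = 4/(-3 + a) (N(a) = (6 - 2)/(-3 + a) = 4/(-3 + a))
w(J, L) = 0 (w(J, L) = (-L*0)*L = 0*L = 0)
n = 0 (n = 4*0 = 0)
(-7*(-5))*n = -7*(-5)*0 = 35*0 = 0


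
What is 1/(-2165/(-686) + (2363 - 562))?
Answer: 686/1237651 ≈ 0.00055428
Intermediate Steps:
1/(-2165/(-686) + (2363 - 562)) = 1/(-2165*(-1/686) + 1801) = 1/(2165/686 + 1801) = 1/(1237651/686) = 686/1237651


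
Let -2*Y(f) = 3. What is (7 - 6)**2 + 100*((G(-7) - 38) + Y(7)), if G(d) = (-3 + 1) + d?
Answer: -4849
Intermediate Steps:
Y(f) = -3/2 (Y(f) = -1/2*3 = -3/2)
G(d) = -2 + d
(7 - 6)**2 + 100*((G(-7) - 38) + Y(7)) = (7 - 6)**2 + 100*(((-2 - 7) - 38) - 3/2) = 1**2 + 100*((-9 - 38) - 3/2) = 1 + 100*(-47 - 3/2) = 1 + 100*(-97/2) = 1 - 4850 = -4849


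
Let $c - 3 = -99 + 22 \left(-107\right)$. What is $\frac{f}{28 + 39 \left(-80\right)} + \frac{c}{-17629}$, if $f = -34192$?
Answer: $\frac{152586542}{13627217} \approx 11.197$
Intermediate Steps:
$c = -2450$ ($c = 3 + \left(-99 + 22 \left(-107\right)\right) = 3 - 2453 = -2450$)
$\frac{f}{28 + 39 \left(-80\right)} + \frac{c}{-17629} = - \frac{34192}{28 + 39 \left(-80\right)} - \frac{2450}{-17629} = - \frac{34192}{28 - 3120} - - \frac{2450}{17629} = - \frac{34192}{-3092} + \frac{2450}{17629} = \left(-34192\right) \left(- \frac{1}{3092}\right) + \frac{2450}{17629} = \frac{8548}{773} + \frac{2450}{17629} = \frac{152586542}{13627217}$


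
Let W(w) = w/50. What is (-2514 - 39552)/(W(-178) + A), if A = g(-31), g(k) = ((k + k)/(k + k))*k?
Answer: 19475/16 ≈ 1217.2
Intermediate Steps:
W(w) = w/50 (W(w) = w*(1/50) = w/50)
g(k) = k (g(k) = ((2*k)/((2*k)))*k = ((2*k)*(1/(2*k)))*k = 1*k = k)
A = -31
(-2514 - 39552)/(W(-178) + A) = (-2514 - 39552)/((1/50)*(-178) - 31) = -42066/(-89/25 - 31) = -42066/(-864/25) = -42066*(-25/864) = 19475/16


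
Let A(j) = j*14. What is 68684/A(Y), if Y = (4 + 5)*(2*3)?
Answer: 2453/27 ≈ 90.852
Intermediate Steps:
Y = 54 (Y = 9*6 = 54)
A(j) = 14*j
68684/A(Y) = 68684/((14*54)) = 68684/756 = 68684*(1/756) = 2453/27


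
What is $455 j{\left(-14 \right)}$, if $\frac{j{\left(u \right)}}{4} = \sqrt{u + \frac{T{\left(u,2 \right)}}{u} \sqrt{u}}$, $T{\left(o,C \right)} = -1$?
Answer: $130 \sqrt{-2744 + 14 i \sqrt{14}} \approx 64.997 + 6810.1 i$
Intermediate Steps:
$j{\left(u \right)} = 4 \sqrt{u - \frac{1}{\sqrt{u}}}$ ($j{\left(u \right)} = 4 \sqrt{u + - \frac{1}{u} \sqrt{u}} = 4 \sqrt{u - \frac{1}{\sqrt{u}}}$)
$455 j{\left(-14 \right)} = 455 \cdot 4 \sqrt{-14 - \frac{1}{\sqrt{-14}}} = 455 \cdot 4 \sqrt{-14 - - \frac{i \sqrt{14}}{14}} = 455 \cdot 4 \sqrt{-14 + \frac{i \sqrt{14}}{14}} = 1820 \sqrt{-14 + \frac{i \sqrt{14}}{14}}$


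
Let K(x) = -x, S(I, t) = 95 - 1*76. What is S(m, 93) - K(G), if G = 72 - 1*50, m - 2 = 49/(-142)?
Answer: 41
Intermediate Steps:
m = 235/142 (m = 2 + 49/(-142) = 2 + 49*(-1/142) = 2 - 49/142 = 235/142 ≈ 1.6549)
S(I, t) = 19 (S(I, t) = 95 - 76 = 19)
G = 22 (G = 72 - 50 = 22)
S(m, 93) - K(G) = 19 - (-1)*22 = 19 - 1*(-22) = 19 + 22 = 41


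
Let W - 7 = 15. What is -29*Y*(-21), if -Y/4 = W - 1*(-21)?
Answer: -104748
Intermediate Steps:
W = 22 (W = 7 + 15 = 22)
Y = -172 (Y = -4*(22 - 1*(-21)) = -4*(22 + 21) = -4*43 = -172)
-29*Y*(-21) = -29*(-172)*(-21) = 4988*(-21) = -104748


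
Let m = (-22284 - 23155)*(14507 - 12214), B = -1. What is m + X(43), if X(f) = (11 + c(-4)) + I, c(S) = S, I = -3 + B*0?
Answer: -104191623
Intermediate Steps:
I = -3 (I = -3 - 1*0 = -3 + 0 = -3)
m = -104191627 (m = -45439*2293 = -104191627)
X(f) = 4 (X(f) = (11 - 4) - 3 = 7 - 3 = 4)
m + X(43) = -104191627 + 4 = -104191623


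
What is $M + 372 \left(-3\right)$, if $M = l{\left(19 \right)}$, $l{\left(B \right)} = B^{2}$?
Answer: $-755$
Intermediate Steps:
$M = 361$ ($M = 19^{2} = 361$)
$M + 372 \left(-3\right) = 361 + 372 \left(-3\right) = 361 - 1116 = -755$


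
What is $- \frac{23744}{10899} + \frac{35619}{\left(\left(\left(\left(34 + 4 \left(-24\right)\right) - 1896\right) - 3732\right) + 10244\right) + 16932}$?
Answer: $- \frac{5807243}{11151234} \approx -0.52077$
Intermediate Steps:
$- \frac{23744}{10899} + \frac{35619}{\left(\left(\left(\left(34 + 4 \left(-24\right)\right) - 1896\right) - 3732\right) + 10244\right) + 16932} = \left(-23744\right) \frac{1}{10899} + \frac{35619}{\left(\left(\left(\left(34 - 96\right) - 1896\right) - 3732\right) + 10244\right) + 16932} = - \frac{3392}{1557} + \frac{35619}{\left(\left(\left(-62 - 1896\right) - 3732\right) + 10244\right) + 16932} = - \frac{3392}{1557} + \frac{35619}{\left(\left(-1958 - 3732\right) + 10244\right) + 16932} = - \frac{3392}{1557} + \frac{35619}{\left(-5690 + 10244\right) + 16932} = - \frac{3392}{1557} + \frac{35619}{4554 + 16932} = - \frac{3392}{1557} + \frac{35619}{21486} = - \frac{3392}{1557} + 35619 \cdot \frac{1}{21486} = - \frac{3392}{1557} + \frac{11873}{7162} = - \frac{5807243}{11151234}$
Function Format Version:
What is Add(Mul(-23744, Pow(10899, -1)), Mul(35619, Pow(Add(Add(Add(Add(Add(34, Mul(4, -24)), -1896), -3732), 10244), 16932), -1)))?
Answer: Rational(-5807243, 11151234) ≈ -0.52077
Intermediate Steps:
Add(Mul(-23744, Pow(10899, -1)), Mul(35619, Pow(Add(Add(Add(Add(Add(34, Mul(4, -24)), -1896), -3732), 10244), 16932), -1))) = Add(Mul(-23744, Rational(1, 10899)), Mul(35619, Pow(Add(Add(Add(Add(Add(34, -96), -1896), -3732), 10244), 16932), -1))) = Add(Rational(-3392, 1557), Mul(35619, Pow(Add(Add(Add(Add(-62, -1896), -3732), 10244), 16932), -1))) = Add(Rational(-3392, 1557), Mul(35619, Pow(Add(Add(Add(-1958, -3732), 10244), 16932), -1))) = Add(Rational(-3392, 1557), Mul(35619, Pow(Add(Add(-5690, 10244), 16932), -1))) = Add(Rational(-3392, 1557), Mul(35619, Pow(Add(4554, 16932), -1))) = Add(Rational(-3392, 1557), Mul(35619, Pow(21486, -1))) = Add(Rational(-3392, 1557), Mul(35619, Rational(1, 21486))) = Add(Rational(-3392, 1557), Rational(11873, 7162)) = Rational(-5807243, 11151234)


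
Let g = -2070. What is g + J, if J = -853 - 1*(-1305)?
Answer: -1618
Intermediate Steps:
J = 452 (J = -853 + 1305 = 452)
g + J = -2070 + 452 = -1618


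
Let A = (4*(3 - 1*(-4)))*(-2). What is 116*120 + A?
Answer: 13864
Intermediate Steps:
A = -56 (A = (4*(3 + 4))*(-2) = (4*7)*(-2) = 28*(-2) = -56)
116*120 + A = 116*120 - 56 = 13920 - 56 = 13864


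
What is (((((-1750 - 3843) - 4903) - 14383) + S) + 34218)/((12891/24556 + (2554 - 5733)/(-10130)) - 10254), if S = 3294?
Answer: -1571243776620/1275248614883 ≈ -1.2321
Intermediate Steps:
(((((-1750 - 3843) - 4903) - 14383) + S) + 34218)/((12891/24556 + (2554 - 5733)/(-10130)) - 10254) = (((((-1750 - 3843) - 4903) - 14383) + 3294) + 34218)/((12891/24556 + (2554 - 5733)/(-10130)) - 10254) = ((((-5593 - 4903) - 14383) + 3294) + 34218)/((12891*(1/24556) - 3179*(-1/10130)) - 10254) = (((-10496 - 14383) + 3294) + 34218)/((12891/24556 + 3179/10130) - 10254) = ((-24879 + 3294) + 34218)/(104324677/124376140 - 10254) = (-21585 + 34218)/(-1275248614883/124376140) = 12633*(-124376140/1275248614883) = -1571243776620/1275248614883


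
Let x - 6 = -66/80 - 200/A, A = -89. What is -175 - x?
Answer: -649423/3560 ≈ -182.42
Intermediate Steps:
x = 26423/3560 (x = 6 + (-66/80 - 200/(-89)) = 6 + (-66*1/80 - 200*(-1/89)) = 6 + (-33/40 + 200/89) = 6 + 5063/3560 = 26423/3560 ≈ 7.4222)
-175 - x = -175 - 1*26423/3560 = -175 - 26423/3560 = -649423/3560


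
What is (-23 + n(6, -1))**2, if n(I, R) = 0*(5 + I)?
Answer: 529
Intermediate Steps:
n(I, R) = 0
(-23 + n(6, -1))**2 = (-23 + 0)**2 = (-23)**2 = 529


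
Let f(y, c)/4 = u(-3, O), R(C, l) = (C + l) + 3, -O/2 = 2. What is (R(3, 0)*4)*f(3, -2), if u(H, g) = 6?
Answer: 576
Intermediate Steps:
O = -4 (O = -2*2 = -4)
R(C, l) = 3 + C + l
f(y, c) = 24 (f(y, c) = 4*6 = 24)
(R(3, 0)*4)*f(3, -2) = ((3 + 3 + 0)*4)*24 = (6*4)*24 = 24*24 = 576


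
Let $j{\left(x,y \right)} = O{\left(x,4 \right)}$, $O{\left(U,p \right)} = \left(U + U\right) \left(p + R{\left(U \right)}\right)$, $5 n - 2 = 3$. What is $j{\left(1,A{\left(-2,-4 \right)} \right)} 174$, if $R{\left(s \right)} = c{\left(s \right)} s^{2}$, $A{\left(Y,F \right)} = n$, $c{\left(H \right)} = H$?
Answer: $1740$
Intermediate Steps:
$n = 1$ ($n = \frac{2}{5} + \frac{1}{5} \cdot 3 = \frac{2}{5} + \frac{3}{5} = 1$)
$A{\left(Y,F \right)} = 1$
$R{\left(s \right)} = s^{3}$ ($R{\left(s \right)} = s s^{2} = s^{3}$)
$O{\left(U,p \right)} = 2 U \left(p + U^{3}\right)$ ($O{\left(U,p \right)} = \left(U + U\right) \left(p + U^{3}\right) = 2 U \left(p + U^{3}\right)$)
$j{\left(x,y \right)} = 2 x \left(4 + x^{3}\right)$
$j{\left(1,A{\left(-2,-4 \right)} \right)} 174 = 2 \cdot 1 \left(4 + 1^{3}\right) 174 = 2 \cdot 1 \left(4 + 1\right) 174 = 2 \cdot 1 \cdot 5 \cdot 174 = 10 \cdot 174 = 1740$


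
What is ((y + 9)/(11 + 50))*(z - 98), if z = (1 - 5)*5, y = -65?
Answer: 6608/61 ≈ 108.33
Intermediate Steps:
z = -20 (z = -4*5 = -20)
((y + 9)/(11 + 50))*(z - 98) = ((-65 + 9)/(11 + 50))*(-20 - 98) = -56/61*(-118) = 6608/61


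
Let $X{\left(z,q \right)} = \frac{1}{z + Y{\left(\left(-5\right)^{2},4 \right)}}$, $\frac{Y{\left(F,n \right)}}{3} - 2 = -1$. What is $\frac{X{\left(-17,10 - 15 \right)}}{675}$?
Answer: $- \frac{1}{9450} \approx -0.00010582$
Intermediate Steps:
$Y{\left(F,n \right)} = 3$ ($Y{\left(F,n \right)} = 6 + 3 \left(-1\right) = 6 - 3 = 3$)
$X{\left(z,q \right)} = \frac{1}{3 + z}$ ($X{\left(z,q \right)} = \frac{1}{z + 3} = \frac{1}{3 + z}$)
$\frac{X{\left(-17,10 - 15 \right)}}{675} = \frac{1}{\left(3 - 17\right) 675} = \frac{1}{-14} \cdot \frac{1}{675} = \left(- \frac{1}{14}\right) \frac{1}{675} = - \frac{1}{9450}$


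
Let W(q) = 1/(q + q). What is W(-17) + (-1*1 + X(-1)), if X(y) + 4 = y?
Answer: -205/34 ≈ -6.0294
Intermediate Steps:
X(y) = -4 + y
W(q) = 1/(2*q)
W(-17) + (-1*1 + X(-1)) = (½)/(-17) + (-1*1 + (-4 - 1)) = (½)*(-1/17) + (-1 - 5) = -1/34 - 6 = -205/34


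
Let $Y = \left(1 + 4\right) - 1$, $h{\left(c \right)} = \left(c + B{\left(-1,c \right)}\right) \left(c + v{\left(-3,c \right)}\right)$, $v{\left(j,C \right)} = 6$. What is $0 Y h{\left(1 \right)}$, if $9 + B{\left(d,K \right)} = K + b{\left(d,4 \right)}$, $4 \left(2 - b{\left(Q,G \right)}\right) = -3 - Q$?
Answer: $0$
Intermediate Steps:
$b{\left(Q,G \right)} = \frac{11}{4} + \frac{Q}{4}$ ($b{\left(Q,G \right)} = 2 - \frac{-3 - Q}{4} = 2 + \left(\frac{3}{4} + \frac{Q}{4}\right) = \frac{11}{4} + \frac{Q}{4}$)
$B{\left(d,K \right)} = - \frac{25}{4} + K + \frac{d}{4}$ ($B{\left(d,K \right)} = -9 + \left(K + \left(\frac{11}{4} + \frac{d}{4}\right)\right) = -9 + \left(\frac{11}{4} + K + \frac{d}{4}\right) = - \frac{25}{4} + K + \frac{d}{4}$)
$h{\left(c \right)} = \left(6 + c\right) \left(- \frac{13}{2} + 2 c\right)$ ($h{\left(c \right)} = \left(c + \left(- \frac{25}{4} + c + \frac{1}{4} \left(-1\right)\right)\right) \left(c + 6\right) = \left(c - \left(\frac{13}{2} - c\right)\right) \left(6 + c\right) = \left(c + \left(- \frac{13}{2} + c\right)\right) \left(6 + c\right) = \left(- \frac{13}{2} + 2 c\right) \left(6 + c\right) = \left(6 + c\right) \left(- \frac{13}{2} + 2 c\right)$)
$Y = 4$ ($Y = 5 - 1 = 4$)
$0 Y h{\left(1 \right)} = 0 \cdot 4 \left(-39 + 2 \cdot 1^{2} + \frac{11}{2} \cdot 1\right) = 0 \left(-39 + 2 \cdot 1 + \frac{11}{2}\right) = 0 \left(-39 + 2 + \frac{11}{2}\right) = 0 \left(- \frac{63}{2}\right) = 0$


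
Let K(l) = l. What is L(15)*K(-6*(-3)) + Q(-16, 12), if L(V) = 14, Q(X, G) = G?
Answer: 264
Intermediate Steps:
L(15)*K(-6*(-3)) + Q(-16, 12) = 14*(-6*(-3)) + 12 = 14*18 + 12 = 252 + 12 = 264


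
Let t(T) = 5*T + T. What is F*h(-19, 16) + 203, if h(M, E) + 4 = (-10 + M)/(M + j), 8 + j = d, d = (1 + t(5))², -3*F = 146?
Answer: 186416/467 ≈ 399.18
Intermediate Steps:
F = -146/3 (F = -⅓*146 = -146/3 ≈ -48.667)
t(T) = 6*T
d = 961 (d = (1 + 6*5)² = (1 + 30)² = 31² = 961)
j = 953 (j = -8 + 961 = 953)
h(M, E) = -4 + (-10 + M)/(953 + M) (h(M, E) = -4 + (-10 + M)/(M + 953) = -4 + (-10 + M)/(953 + M))
F*h(-19, 16) + 203 = -146*(-1274 - 1*(-19))/(953 - 19) + 203 = -146*(-1274 + 19)/934 + 203 = -146*(-1255)/934 + 203 = -146/3*(-3765/934) + 203 = 91615/467 + 203 = 186416/467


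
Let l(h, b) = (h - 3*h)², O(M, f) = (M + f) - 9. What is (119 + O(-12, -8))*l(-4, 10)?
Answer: 5760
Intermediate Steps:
O(M, f) = -9 + M + f
l(h, b) = 4*h² (l(h, b) = (-2*h)² = 4*h²)
(119 + O(-12, -8))*l(-4, 10) = (119 + (-9 - 12 - 8))*(4*(-4)²) = (119 - 29)*(4*16) = 90*64 = 5760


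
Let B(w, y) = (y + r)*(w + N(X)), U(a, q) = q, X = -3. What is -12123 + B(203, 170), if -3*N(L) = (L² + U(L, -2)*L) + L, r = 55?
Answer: 32652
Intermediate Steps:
N(L) = -L²/3 + L/3 (N(L) = -((L² - 2*L) + L)/3 = -(L² - L)/3 = -L²/3 + L/3)
B(w, y) = (-4 + w)*(55 + y) (B(w, y) = (y + 55)*(w + (⅓)*(-3)*(1 - 1*(-3))) = (55 + y)*(w + (⅓)*(-3)*(1 + 3)) = (55 + y)*(w + (⅓)*(-3)*4) = (55 + y)*(w - 4) = (55 + y)*(-4 + w) = (-4 + w)*(55 + y))
-12123 + B(203, 170) = -12123 + (-220 - 4*170 + 55*203 + 203*170) = -12123 + (-220 - 680 + 11165 + 34510) = -12123 + 44775 = 32652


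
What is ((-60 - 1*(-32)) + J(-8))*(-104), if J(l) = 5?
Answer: 2392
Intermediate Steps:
((-60 - 1*(-32)) + J(-8))*(-104) = ((-60 - 1*(-32)) + 5)*(-104) = ((-60 + 32) + 5)*(-104) = (-28 + 5)*(-104) = -23*(-104) = 2392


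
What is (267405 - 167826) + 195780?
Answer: 295359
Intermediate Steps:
(267405 - 167826) + 195780 = 99579 + 195780 = 295359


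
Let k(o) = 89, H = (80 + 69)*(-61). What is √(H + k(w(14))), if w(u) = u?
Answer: 30*I*√10 ≈ 94.868*I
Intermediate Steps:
H = -9089 (H = 149*(-61) = -9089)
√(H + k(w(14))) = √(-9089 + 89) = √(-9000) = 30*I*√10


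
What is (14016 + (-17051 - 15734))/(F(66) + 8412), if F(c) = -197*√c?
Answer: -26314138/11366725 - 3697493*√66/68200350 ≈ -2.7555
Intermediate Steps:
(14016 + (-17051 - 15734))/(F(66) + 8412) = (14016 + (-17051 - 15734))/(-197*√66 + 8412) = (14016 - 32785)/(8412 - 197*√66) = -18769/(8412 - 197*√66)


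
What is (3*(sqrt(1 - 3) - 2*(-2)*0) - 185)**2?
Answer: 34207 - 1110*I*sqrt(2) ≈ 34207.0 - 1569.8*I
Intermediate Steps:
(3*(sqrt(1 - 3) - 2*(-2)*0) - 185)**2 = (3*(sqrt(-2) + 4*0) - 185)**2 = (3*(I*sqrt(2) + 0) - 185)**2 = (3*(I*sqrt(2)) - 185)**2 = (3*I*sqrt(2) - 185)**2 = (-185 + 3*I*sqrt(2))**2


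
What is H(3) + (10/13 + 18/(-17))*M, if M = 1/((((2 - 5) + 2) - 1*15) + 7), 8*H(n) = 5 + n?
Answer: 2053/1989 ≈ 1.0322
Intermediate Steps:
H(n) = 5/8 + n/8 (H(n) = (5 + n)/8 = 5/8 + n/8)
M = -⅑ (M = 1/(((-3 + 2) - 15) + 7) = 1/((-1 - 15) + 7) = 1/(-16 + 7) = 1/(-9) = -⅑ ≈ -0.11111)
H(3) + (10/13 + 18/(-17))*M = (5/8 + (⅛)*3) + (10/13 + 18/(-17))*(-⅑) = (5/8 + 3/8) + (10*(1/13) + 18*(-1/17))*(-⅑) = 1 + (10/13 - 18/17)*(-⅑) = 1 - 64/221*(-⅑) = 1 + 64/1989 = 2053/1989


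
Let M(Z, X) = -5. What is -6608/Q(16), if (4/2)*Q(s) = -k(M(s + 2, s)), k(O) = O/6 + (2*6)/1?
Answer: 79296/67 ≈ 1183.5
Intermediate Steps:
k(O) = 12 + O/6 (k(O) = O*(⅙) + 12*1 = O/6 + 12 = 12 + O/6)
Q(s) = -67/12 (Q(s) = (-(12 + (⅙)*(-5)))/2 = (-(12 - ⅚))/2 = (-1*67/6)/2 = (½)*(-67/6) = -67/12)
-6608/Q(16) = -6608/(-67/12) = -6608*(-12/67) = 79296/67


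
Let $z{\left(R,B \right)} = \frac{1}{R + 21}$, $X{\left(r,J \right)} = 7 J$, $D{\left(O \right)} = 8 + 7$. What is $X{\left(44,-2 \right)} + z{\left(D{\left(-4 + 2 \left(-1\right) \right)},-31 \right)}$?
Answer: $- \frac{503}{36} \approx -13.972$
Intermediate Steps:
$D{\left(O \right)} = 15$
$z{\left(R,B \right)} = \frac{1}{21 + R}$
$X{\left(44,-2 \right)} + z{\left(D{\left(-4 + 2 \left(-1\right) \right)},-31 \right)} = 7 \left(-2\right) + \frac{1}{21 + 15} = -14 + \frac{1}{36} = - \frac{503}{36}$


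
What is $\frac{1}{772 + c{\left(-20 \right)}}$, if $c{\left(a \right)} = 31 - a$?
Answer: $\frac{1}{823} \approx 0.0012151$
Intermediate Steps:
$\frac{1}{772 + c{\left(-20 \right)}} = \frac{1}{772 + \left(31 - -20\right)} = \frac{1}{772 + \left(31 + 20\right)} = \frac{1}{772 + 51} = \frac{1}{823}$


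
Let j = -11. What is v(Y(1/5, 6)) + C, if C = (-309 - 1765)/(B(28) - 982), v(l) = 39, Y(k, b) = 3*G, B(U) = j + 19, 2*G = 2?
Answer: 20030/487 ≈ 41.129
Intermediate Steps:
G = 1 (G = (1/2)*2 = 1)
B(U) = 8 (B(U) = -11 + 19 = 8)
Y(k, b) = 3 (Y(k, b) = 3*1 = 3)
C = 1037/487 (C = (-309 - 1765)/(8 - 982) = -2074/(-974) = -2074*(-1/974) = 1037/487 ≈ 2.1294)
v(Y(1/5, 6)) + C = 39 + 1037/487 = 20030/487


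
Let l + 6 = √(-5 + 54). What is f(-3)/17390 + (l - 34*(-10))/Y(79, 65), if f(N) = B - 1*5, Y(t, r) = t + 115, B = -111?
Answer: 2953743/1686830 ≈ 1.7511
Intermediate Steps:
Y(t, r) = 115 + t
l = 1 (l = -6 + √(-5 + 54) = -6 + √49 = -6 + 7 = 1)
f(N) = -116 (f(N) = -111 - 1*5 = -111 - 5 = -116)
f(-3)/17390 + (l - 34*(-10))/Y(79, 65) = -116/17390 + (1 - 34*(-10))/(115 + 79) = -116*1/17390 + (1 + 340)/194 = -58/8695 + 341*(1/194) = -58/8695 + 341/194 = 2953743/1686830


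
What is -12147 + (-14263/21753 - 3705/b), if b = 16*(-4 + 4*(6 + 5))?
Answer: -33839857085/2784384 ≈ -12153.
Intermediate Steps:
b = 640 (b = 16*(-4 + 4*11) = 16*(-4 + 44) = 16*40 = 640)
-12147 + (-14263/21753 - 3705/b) = -12147 + (-14263/21753 - 3705/640) = -12147 + (-14263*1/21753 - 3705*1/640) = -12147 + (-14263/21753 - 741/128) = -12147 - 17944637/2784384 = -33839857085/2784384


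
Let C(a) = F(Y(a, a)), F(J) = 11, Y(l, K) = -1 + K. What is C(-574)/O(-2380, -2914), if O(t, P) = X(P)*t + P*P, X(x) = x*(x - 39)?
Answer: -11/20471508564 ≈ -5.3733e-10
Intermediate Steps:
X(x) = x*(-39 + x)
O(t, P) = P² + P*t*(-39 + P) (O(t, P) = (P*(-39 + P))*t + P*P = P*t*(-39 + P) + P² = P² + P*t*(-39 + P))
C(a) = 11
C(-574)/O(-2380, -2914) = 11/((-2914*(-2914 - 2380*(-39 - 2914)))) = 11/((-2914*(-2914 - 2380*(-2953)))) = 11/((-2914*(-2914 + 7028140))) = 11/((-2914*7025226)) = 11/(-20471508564) = 11*(-1/20471508564) = -11/20471508564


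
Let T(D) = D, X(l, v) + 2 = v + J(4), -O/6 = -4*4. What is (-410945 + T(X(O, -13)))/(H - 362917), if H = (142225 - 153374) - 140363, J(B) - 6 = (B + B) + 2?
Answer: 410944/514429 ≈ 0.79883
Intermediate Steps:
O = 96 (O = -(-24)*4 = -6*(-16) = 96)
J(B) = 8 + 2*B (J(B) = 6 + ((B + B) + 2) = 6 + (2*B + 2) = 6 + (2 + 2*B) = 8 + 2*B)
H = -151512 (H = -11149 - 140363 = -151512)
X(l, v) = 14 + v (X(l, v) = -2 + (v + (8 + 2*4)) = -2 + (v + (8 + 8)) = -2 + (v + 16) = -2 + (16 + v) = 14 + v)
(-410945 + T(X(O, -13)))/(H - 362917) = (-410945 + (14 - 13))/(-151512 - 362917) = (-410945 + 1)/(-514429) = -410944*(-1/514429) = 410944/514429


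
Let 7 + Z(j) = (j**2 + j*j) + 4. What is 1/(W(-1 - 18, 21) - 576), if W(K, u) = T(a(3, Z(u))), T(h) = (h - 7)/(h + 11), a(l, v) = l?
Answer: -7/4034 ≈ -0.0017352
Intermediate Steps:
Z(j) = -3 + 2*j**2 (Z(j) = -7 + ((j**2 + j*j) + 4) = -7 + ((j**2 + j**2) + 4) = -7 + (2*j**2 + 4) = -7 + (4 + 2*j**2) = -3 + 2*j**2)
T(h) = (-7 + h)/(11 + h)
W(K, u) = -2/7 (W(K, u) = (-7 + 3)/(11 + 3) = -4/14 = (1/14)*(-4) = -2/7)
1/(W(-1 - 18, 21) - 576) = 1/(-2/7 - 576) = 1/(-4034/7) = -7/4034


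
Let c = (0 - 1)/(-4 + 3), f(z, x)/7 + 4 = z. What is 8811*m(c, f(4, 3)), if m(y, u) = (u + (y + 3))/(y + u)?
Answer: 35244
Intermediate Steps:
f(z, x) = -28 + 7*z
c = 1 (c = -1/(-1) = -1*(-1) = 1)
m(y, u) = (3 + u + y)/(u + y) (m(y, u) = (u + (3 + y))/(u + y) = (3 + u + y)/(u + y))
8811*m(c, f(4, 3)) = 8811*((3 + (-28 + 7*4) + 1)/((-28 + 7*4) + 1)) = 8811*((3 + (-28 + 28) + 1)/((-28 + 28) + 1)) = 8811*((3 + 0 + 1)/(0 + 1)) = 8811*(4/1) = 8811*(1*4) = 8811*4 = 35244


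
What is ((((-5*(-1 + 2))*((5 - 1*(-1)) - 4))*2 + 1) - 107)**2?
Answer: 15876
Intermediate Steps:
((((-5*(-1 + 2))*((5 - 1*(-1)) - 4))*2 + 1) - 107)**2 = ((((-5*1)*((5 + 1) - 4))*2 + 1) - 107)**2 = ((-5*(6 - 4)*2 + 1) - 107)**2 = ((-5*2*2 + 1) - 107)**2 = ((-10*2 + 1) - 107)**2 = ((-20 + 1) - 107)**2 = (-19 - 107)**2 = (-126)**2 = 15876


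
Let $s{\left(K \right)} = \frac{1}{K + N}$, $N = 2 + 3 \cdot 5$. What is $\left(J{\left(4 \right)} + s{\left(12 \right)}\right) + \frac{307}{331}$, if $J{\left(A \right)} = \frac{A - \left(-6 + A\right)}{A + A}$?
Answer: $\frac{65733}{38396} \approx 1.712$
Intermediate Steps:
$N = 17$ ($N = 2 + 15 = 17$)
$s{\left(K \right)} = \frac{1}{17 + K}$ ($s{\left(K \right)} = \frac{1}{K + 17} = \frac{1}{17 + K}$)
$J{\left(A \right)} = \frac{3}{A}$ ($J{\left(A \right)} = \frac{6}{2 A} = 6 \frac{1}{2 A} = \frac{3}{A}$)
$\left(J{\left(4 \right)} + s{\left(12 \right)}\right) + \frac{307}{331} = \left(\frac{3}{4} + \frac{1}{17 + 12}\right) + \frac{307}{331} = \left(3 \cdot \frac{1}{4} + \frac{1}{29}\right) + 307 \cdot \frac{1}{331} = \left(\frac{3}{4} + \frac{1}{29}\right) + \frac{307}{331} = \frac{91}{116} + \frac{307}{331} = \frac{65733}{38396}$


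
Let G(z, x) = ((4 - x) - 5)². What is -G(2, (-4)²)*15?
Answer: -4335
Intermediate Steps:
G(z, x) = (-1 - x)²
-G(2, (-4)²)*15 = -(1 + (-4)²)²*15 = -(1 + 16)²*15 = -1*17²*15 = -1*289*15 = -289*15 = -4335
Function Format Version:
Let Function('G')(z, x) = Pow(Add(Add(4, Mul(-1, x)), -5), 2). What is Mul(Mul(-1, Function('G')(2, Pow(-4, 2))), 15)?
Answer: -4335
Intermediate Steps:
Function('G')(z, x) = Pow(Add(-1, Mul(-1, x)), 2)
Mul(Mul(-1, Function('G')(2, Pow(-4, 2))), 15) = Mul(Mul(-1, Pow(Add(1, Pow(-4, 2)), 2)), 15) = Mul(Mul(-1, Pow(Add(1, 16), 2)), 15) = Mul(Mul(-1, Pow(17, 2)), 15) = Mul(Mul(-1, 289), 15) = Mul(-289, 15) = -4335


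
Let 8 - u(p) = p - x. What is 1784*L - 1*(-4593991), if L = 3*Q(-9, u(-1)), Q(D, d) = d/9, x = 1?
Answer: 13799813/3 ≈ 4.5999e+6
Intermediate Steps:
u(p) = 9 - p (u(p) = 8 - (p - 1*1) = 8 - (p - 1) = 8 - (-1 + p) = 8 + (1 - p) = 9 - p)
Q(D, d) = d/9 (Q(D, d) = d*(⅑) = d/9)
L = 10/3 (L = 3*((9 - 1*(-1))/9) = 3*((9 + 1)/9) = 3*((⅑)*10) = 3*(10/9) = 10/3 ≈ 3.3333)
1784*L - 1*(-4593991) = 1784*(10/3) - 1*(-4593991) = 17840/3 + 4593991 = 13799813/3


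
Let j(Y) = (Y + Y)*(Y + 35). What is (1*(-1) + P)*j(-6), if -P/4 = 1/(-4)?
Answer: 0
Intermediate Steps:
j(Y) = 2*Y*(35 + Y) (j(Y) = (2*Y)*(35 + Y) = 2*Y*(35 + Y))
P = 1 (P = -4/(-4) = -4*(-1)/4 = -4*(-¼) = 1)
(1*(-1) + P)*j(-6) = (1*(-1) + 1)*(2*(-6)*(35 - 6)) = (-1 + 1)*(2*(-6)*29) = 0*(-348) = 0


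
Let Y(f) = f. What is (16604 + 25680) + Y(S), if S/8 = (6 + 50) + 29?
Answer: 42964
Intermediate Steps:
S = 680 (S = 8*((6 + 50) + 29) = 8*(56 + 29) = 8*85 = 680)
(16604 + 25680) + Y(S) = (16604 + 25680) + 680 = 42284 + 680 = 42964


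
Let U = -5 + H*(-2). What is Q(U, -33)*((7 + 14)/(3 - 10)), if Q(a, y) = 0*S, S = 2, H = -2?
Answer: 0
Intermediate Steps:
U = -1 (U = -5 - 2*(-2) = -5 + 4 = -1)
Q(a, y) = 0 (Q(a, y) = 0*2 = 0)
Q(U, -33)*((7 + 14)/(3 - 10)) = 0*((7 + 14)/(3 - 10)) = 0*(21/(-7)) = 0*(21*(-⅐)) = 0*(-3) = 0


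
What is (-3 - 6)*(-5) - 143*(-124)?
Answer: 17777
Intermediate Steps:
(-3 - 6)*(-5) - 143*(-124) = -9*(-5) + 17732 = 45 + 17732 = 17777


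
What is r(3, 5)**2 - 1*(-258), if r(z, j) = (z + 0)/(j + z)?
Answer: 16521/64 ≈ 258.14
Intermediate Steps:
r(z, j) = z/(j + z)
r(3, 5)**2 - 1*(-258) = (3/(5 + 3))**2 - 1*(-258) = (3/8)**2 + 258 = 9/64 + 258 = 16521/64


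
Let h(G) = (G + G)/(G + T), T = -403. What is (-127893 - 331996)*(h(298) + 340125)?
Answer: -16423799249281/105 ≈ -1.5642e+11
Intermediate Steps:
h(G) = 2*G/(-403 + G) (h(G) = (G + G)/(G - 403) = (2*G)/(-403 + G) = 2*G/(-403 + G))
(-127893 - 331996)*(h(298) + 340125) = (-127893 - 331996)*(2*298/(-403 + 298) + 340125) = -459889*(2*298/(-105) + 340125) = -459889*(2*298*(-1/105) + 340125) = -459889*(-596/105 + 340125) = -459889*35712529/105 = -16423799249281/105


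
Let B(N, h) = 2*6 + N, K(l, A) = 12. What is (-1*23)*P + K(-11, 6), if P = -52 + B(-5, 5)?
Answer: 1047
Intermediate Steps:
B(N, h) = 12 + N
P = -45 (P = -52 + (12 - 5) = -52 + 7 = -45)
(-1*23)*P + K(-11, 6) = -1*23*(-45) + 12 = -23*(-45) + 12 = 1035 + 12 = 1047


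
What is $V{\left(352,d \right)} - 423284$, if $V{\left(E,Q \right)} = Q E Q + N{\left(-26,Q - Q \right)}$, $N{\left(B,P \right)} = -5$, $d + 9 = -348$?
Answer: $44438759$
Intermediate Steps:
$d = -357$ ($d = -9 - 348 = -357$)
$V{\left(E,Q \right)} = -5 + E Q^{2}$ ($V{\left(E,Q \right)} = Q E Q - 5 = E Q Q - 5 = E Q^{2} - 5 = -5 + E Q^{2}$)
$V{\left(352,d \right)} - 423284 = \left(-5 + 352 \left(-357\right)^{2}\right) - 423284 = \left(-5 + 352 \cdot 127449\right) - 423284 = \left(-5 + 44862048\right) - 423284 = 44862043 - 423284 = 44438759$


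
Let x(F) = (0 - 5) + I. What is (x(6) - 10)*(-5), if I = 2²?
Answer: 55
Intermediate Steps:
I = 4
x(F) = -1 (x(F) = (0 - 5) + 4 = -5 + 4 = -1)
(x(6) - 10)*(-5) = (-1 - 10)*(-5) = -11*(-5) = 55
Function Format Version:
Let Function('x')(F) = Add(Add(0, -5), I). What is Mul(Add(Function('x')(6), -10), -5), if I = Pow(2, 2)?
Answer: 55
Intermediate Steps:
I = 4
Function('x')(F) = -1 (Function('x')(F) = Add(Add(0, -5), 4) = Add(-5, 4) = -1)
Mul(Add(Function('x')(6), -10), -5) = Mul(Add(-1, -10), -5) = Mul(-11, -5) = 55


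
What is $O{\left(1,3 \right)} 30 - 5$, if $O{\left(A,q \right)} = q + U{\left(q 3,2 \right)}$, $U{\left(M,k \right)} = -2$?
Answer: $25$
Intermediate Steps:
$O{\left(A,q \right)} = -2 + q$ ($O{\left(A,q \right)} = q - 2 = -2 + q$)
$O{\left(1,3 \right)} 30 - 5 = \left(-2 + 3\right) 30 - 5 = 1 \cdot 30 - 5 = 30 - 5 = 25$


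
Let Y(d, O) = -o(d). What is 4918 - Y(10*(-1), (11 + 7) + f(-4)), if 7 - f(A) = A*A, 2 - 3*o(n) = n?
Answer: 4922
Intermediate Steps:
o(n) = ⅔ - n/3
f(A) = 7 - A² (f(A) = 7 - A*A = 7 - A²)
Y(d, O) = -⅔ + d/3 (Y(d, O) = -(⅔ - d/3) = -⅔ + d/3)
4918 - Y(10*(-1), (11 + 7) + f(-4)) = 4918 - (-⅔ + (10*(-1))/3) = 4918 - (-⅔ + (⅓)*(-10)) = 4918 - (-⅔ - 10/3) = 4918 - 1*(-4) = 4918 + 4 = 4922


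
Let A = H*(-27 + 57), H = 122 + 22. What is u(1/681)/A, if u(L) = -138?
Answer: -23/720 ≈ -0.031944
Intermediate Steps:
H = 144
A = 4320 (A = 144*(-27 + 57) = 144*30 = 4320)
u(1/681)/A = -138/4320 = -138*1/4320 = -23/720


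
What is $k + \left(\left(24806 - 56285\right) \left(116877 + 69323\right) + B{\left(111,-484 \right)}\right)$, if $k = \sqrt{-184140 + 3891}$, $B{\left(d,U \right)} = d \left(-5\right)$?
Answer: $-5861390355 + i \sqrt{180249} \approx -5.8614 \cdot 10^{9} + 424.56 i$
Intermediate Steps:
$B{\left(d,U \right)} = - 5 d$
$k = i \sqrt{180249}$ ($k = \sqrt{-180249} = i \sqrt{180249} \approx 424.56 i$)
$k + \left(\left(24806 - 56285\right) \left(116877 + 69323\right) + B{\left(111,-484 \right)}\right) = i \sqrt{180249} + \left(\left(24806 - 56285\right) \left(116877 + 69323\right) - 555\right) = i \sqrt{180249} - 5861390355 = -5861390355 + i \sqrt{180249}$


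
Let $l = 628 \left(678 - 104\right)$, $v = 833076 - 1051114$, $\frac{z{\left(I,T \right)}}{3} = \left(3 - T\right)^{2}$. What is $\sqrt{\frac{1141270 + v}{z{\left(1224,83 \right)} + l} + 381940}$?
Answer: $\frac{2 \sqrt{215067646924894}}{47459} \approx 618.01$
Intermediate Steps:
$z{\left(I,T \right)} = 3 \left(3 - T\right)^{2}$
$v = -218038$
$l = 360472$ ($l = 628 \cdot 574 = 360472$)
$\sqrt{\frac{1141270 + v}{z{\left(1224,83 \right)} + l} + 381940} = \sqrt{\frac{1141270 - 218038}{3 \left(-3 + 83\right)^{2} + 360472} + 381940} = \sqrt{\frac{923232}{3 \cdot 80^{2} + 360472} + 381940} = \sqrt{\frac{923232}{3 \cdot 6400 + 360472} + 381940} = \sqrt{\frac{923232}{19200 + 360472} + 381940} = \sqrt{\frac{923232}{379672} + 381940} = \sqrt{923232 \cdot \frac{1}{379672} + 381940} = \sqrt{\frac{115404}{47459} + 381940} = \sqrt{\frac{18126605864}{47459}} = \frac{2 \sqrt{215067646924894}}{47459}$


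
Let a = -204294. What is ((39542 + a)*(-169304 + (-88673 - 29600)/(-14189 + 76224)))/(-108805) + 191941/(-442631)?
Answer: -765917782777783133131/2987634505518425 ≈ -2.5636e+5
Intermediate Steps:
((39542 + a)*(-169304 + (-88673 - 29600)/(-14189 + 76224)))/(-108805) + 191941/(-442631) = ((39542 - 204294)*(-169304 + (-88673 - 29600)/(-14189 + 76224)))/(-108805) + 191941/(-442631) = -164752*(-169304 - 118273/62035)*(-1/108805) + 191941*(-1/442631) = -164752*(-169304 - 118273*1/62035)*(-1/108805) - 191941/442631 = -164752*(-169304 - 118273/62035)*(-1/108805) - 191941/442631 = -164752*(-10502891913/62035)*(-1/108805) - 191941/442631 = (1730372448450576/62035)*(-1/108805) - 191941/442631 = -1730372448450576/6749718175 - 191941/442631 = -765917782777783133131/2987634505518425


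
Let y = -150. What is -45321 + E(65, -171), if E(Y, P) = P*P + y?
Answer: -16230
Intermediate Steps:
E(Y, P) = -150 + P² (E(Y, P) = P*P - 150 = P² - 150 = -150 + P²)
-45321 + E(65, -171) = -45321 + (-150 + (-171)²) = -45321 + (-150 + 29241) = -45321 + 29091 = -16230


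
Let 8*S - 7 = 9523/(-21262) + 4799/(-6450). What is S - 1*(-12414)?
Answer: 3405108567103/274279800 ≈ 12415.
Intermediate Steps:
S = 199129903/274279800 (S = 7/8 + (9523/(-21262) + 4799/(-6450))/8 = 7/8 + (9523*(-1/21262) + 4799*(-1/6450))/8 = 7/8 + (-9523/21262 - 4799/6450)/8 = 7/8 + (⅛)*(-40864922/34284975) = 7/8 - 20432461/137139900 = 199129903/274279800 ≈ 0.72601)
S - 1*(-12414) = 199129903/274279800 - 1*(-12414) = 199129903/274279800 + 12414 = 3405108567103/274279800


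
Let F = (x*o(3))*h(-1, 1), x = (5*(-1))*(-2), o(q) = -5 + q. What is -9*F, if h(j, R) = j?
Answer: -180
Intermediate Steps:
x = 10 (x = -5*(-2) = 10)
F = 20 (F = (10*(-5 + 3))*(-1) = (10*(-2))*(-1) = -20*(-1) = 20)
-9*F = -9*20 = -180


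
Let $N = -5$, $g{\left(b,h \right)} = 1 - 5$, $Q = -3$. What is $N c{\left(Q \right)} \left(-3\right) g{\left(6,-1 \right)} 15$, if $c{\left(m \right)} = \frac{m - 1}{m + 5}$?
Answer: $1800$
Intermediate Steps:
$g{\left(b,h \right)} = -4$
$c{\left(m \right)} = \frac{-1 + m}{5 + m}$
$N c{\left(Q \right)} \left(-3\right) g{\left(6,-1 \right)} 15 = - 5 \frac{-1 - 3}{5 - 3} \left(-3\right) \left(-4\right) 15 = - 5 \cdot \frac{1}{2} \left(-4\right) \left(-3\right) \left(-4\right) 15 = \left(-5\right) \left(-2\right) \left(-3\right) \left(-4\right) 15 = 10 \left(-3\right) \left(-4\right) 15 = \left(-30\right) \left(-4\right) 15 = 120 \cdot 15 = 1800$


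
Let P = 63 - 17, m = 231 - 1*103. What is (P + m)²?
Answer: 30276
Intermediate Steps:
m = 128 (m = 231 - 103 = 128)
P = 46
(P + m)² = (46 + 128)² = 174² = 30276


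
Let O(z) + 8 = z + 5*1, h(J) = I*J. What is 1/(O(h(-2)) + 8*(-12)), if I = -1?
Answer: -1/97 ≈ -0.010309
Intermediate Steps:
h(J) = -J
O(z) = -3 + z (O(z) = -8 + (z + 5*1) = -8 + (z + 5) = -8 + (5 + z) = -3 + z)
1/(O(h(-2)) + 8*(-12)) = 1/((-3 - 1*(-2)) + 8*(-12)) = 1/((-3 + 2) - 96) = 1/(-1 - 96) = 1/(-97) = -1/97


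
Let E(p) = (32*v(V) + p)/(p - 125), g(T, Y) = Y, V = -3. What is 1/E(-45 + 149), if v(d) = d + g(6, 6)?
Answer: -21/200 ≈ -0.10500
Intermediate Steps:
v(d) = 6 + d (v(d) = d + 6 = 6 + d)
E(p) = (96 + p)/(-125 + p) (E(p) = (32*(6 - 3) + p)/(p - 125) = (32*3 + p)/(-125 + p) = (96 + p)/(-125 + p))
1/E(-45 + 149) = 1/((96 + (-45 + 149))/(-125 + (-45 + 149))) = 1/((96 + 104)/(-125 + 104)) = 1/(200/(-21)) = 1/(-1/21*200) = 1/(-200/21) = -21/200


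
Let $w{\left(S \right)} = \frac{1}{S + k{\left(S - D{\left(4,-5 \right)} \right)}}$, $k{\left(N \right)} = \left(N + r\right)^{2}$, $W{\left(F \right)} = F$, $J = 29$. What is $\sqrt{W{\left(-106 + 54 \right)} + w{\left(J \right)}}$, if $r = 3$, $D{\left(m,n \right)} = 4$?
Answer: $\frac{5 i \sqrt{1374783}}{813} \approx 7.211 i$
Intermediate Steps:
$k{\left(N \right)} = \left(3 + N\right)^{2}$ ($k{\left(N \right)} = \left(N + 3\right)^{2} = \left(3 + N\right)^{2}$)
$w{\left(S \right)} = \frac{1}{S + \left(-1 + S\right)^{2}}$ ($w{\left(S \right)} = \frac{1}{S + \left(3 + \left(S - 4\right)\right)^{2}} = \frac{1}{S + \left(3 + \left(-4 + S\right)\right)^{2}} = \frac{1}{S + \left(-1 + S\right)^{2}}$)
$\sqrt{W{\left(-106 + 54 \right)} + w{\left(J \right)}} = \sqrt{\left(-106 + 54\right) + \frac{1}{29 + \left(-1 + 29\right)^{2}}} = \sqrt{-52 + \frac{1}{29 + 28^{2}}} = \sqrt{-52 + \frac{1}{29 + 784}} = \sqrt{-52 + \frac{1}{813}} = \sqrt{- \frac{42275}{813}} = \frac{5 i \sqrt{1374783}}{813}$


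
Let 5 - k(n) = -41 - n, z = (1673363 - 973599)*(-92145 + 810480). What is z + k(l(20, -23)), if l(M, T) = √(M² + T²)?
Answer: 502664972986 + √929 ≈ 5.0266e+11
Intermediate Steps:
z = 502664972940 (z = 699764*718335 = 502664972940)
k(n) = 46 + n (k(n) = 5 - (-41 - n) = 5 + (41 + n) = 46 + n)
z + k(l(20, -23)) = 502664972940 + (46 + √(20² + (-23)²)) = 502664972940 + (46 + √(400 + 529)) = 502664972940 + (46 + √929) = 502664972986 + √929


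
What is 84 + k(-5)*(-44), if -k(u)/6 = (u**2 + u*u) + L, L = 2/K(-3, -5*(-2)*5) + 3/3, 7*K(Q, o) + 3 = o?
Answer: 640452/47 ≈ 13627.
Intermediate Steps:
K(Q, o) = -3/7 + o/7
L = 61/47 (L = 2/(-3/7 + (-5*(-2)*5)/7) + 3/3 = 2/(-3/7 + (10*5)/7) + 3*(1/3) = 2/(-3/7 + (1/7)*50) + 1 = 2/(-3/7 + 50/7) + 1 = 2/(47/7) + 1 = 2*(7/47) + 1 = 14/47 + 1 = 61/47 ≈ 1.2979)
k(u) = -366/47 - 12*u**2 (k(u) = -6*((u**2 + u*u) + 61/47) = -6*((u**2 + u**2) + 61/47) = -6*(2*u**2 + 61/47) = -6*(61/47 + 2*u**2) = -366/47 - 12*u**2)
84 + k(-5)*(-44) = 84 + (-366/47 - 12*(-5)**2)*(-44) = 84 + (-366/47 - 12*25)*(-44) = 84 + (-366/47 - 300)*(-44) = 84 - 14466/47*(-44) = 84 + 636504/47 = 640452/47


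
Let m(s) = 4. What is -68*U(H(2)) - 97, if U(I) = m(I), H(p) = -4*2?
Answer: -369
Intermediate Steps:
H(p) = -8
U(I) = 4
-68*U(H(2)) - 97 = -68*4 - 97 = -272 - 97 = -369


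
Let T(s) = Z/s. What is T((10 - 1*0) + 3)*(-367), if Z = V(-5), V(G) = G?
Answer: 1835/13 ≈ 141.15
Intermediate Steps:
Z = -5
T(s) = -5/s
T((10 - 1*0) + 3)*(-367) = -5/((10 - 1*0) + 3)*(-367) = -5/((10 + 0) + 3)*(-367) = -5/(10 + 3)*(-367) = -5/13*(-367) = 1835/13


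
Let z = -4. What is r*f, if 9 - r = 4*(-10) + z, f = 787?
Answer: 41711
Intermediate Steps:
r = 53 (r = 9 - (4*(-10) - 4) = 9 - (-40 - 4) = 9 - 1*(-44) = 9 + 44 = 53)
r*f = 53*787 = 41711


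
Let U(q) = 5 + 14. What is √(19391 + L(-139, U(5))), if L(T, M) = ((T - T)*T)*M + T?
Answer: 2*√4813 ≈ 138.75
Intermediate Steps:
U(q) = 19
L(T, M) = T (L(T, M) = (0*T)*M + T = 0*M + T = 0 + T = T)
√(19391 + L(-139, U(5))) = √(19391 - 139) = √19252 = 2*√4813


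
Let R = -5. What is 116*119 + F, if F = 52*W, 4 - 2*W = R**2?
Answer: 13258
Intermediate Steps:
W = -21/2 (W = 2 - 1/2*(-5)**2 = 2 - 1/2*25 = 2 - 25/2 = -21/2 ≈ -10.500)
F = -546 (F = 52*(-21/2) = -546)
116*119 + F = 116*119 - 546 = 13804 - 546 = 13258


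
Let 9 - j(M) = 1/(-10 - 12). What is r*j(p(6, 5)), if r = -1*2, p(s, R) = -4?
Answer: -199/11 ≈ -18.091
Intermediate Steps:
j(M) = 199/22 (j(M) = 9 - 1/(-10 - 12) = 9 - 1/(-22) = 9 - 1*(-1/22) = 9 + 1/22 = 199/22)
r = -2
r*j(p(6, 5)) = -2*199/22 = -199/11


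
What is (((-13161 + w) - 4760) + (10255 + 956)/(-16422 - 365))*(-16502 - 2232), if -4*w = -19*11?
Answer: 11239422731523/33574 ≈ 3.3477e+8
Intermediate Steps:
w = 209/4 (w = -(-19)*11/4 = -¼*(-209) = 209/4 ≈ 52.250)
(((-13161 + w) - 4760) + (10255 + 956)/(-16422 - 365))*(-16502 - 2232) = (((-13161 + 209/4) - 4760) + (10255 + 956)/(-16422 - 365))*(-16502 - 2232) = ((-52435/4 - 4760) + 11211/(-16787))*(-18734) = (-71475/4 + 11211*(-1/16787))*(-18734) = (-71475/4 - 11211/16787)*(-18734) = -1199895669/67148*(-18734) = 11239422731523/33574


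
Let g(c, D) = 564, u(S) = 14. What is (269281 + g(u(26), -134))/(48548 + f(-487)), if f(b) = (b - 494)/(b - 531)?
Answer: 54940442/9884569 ≈ 5.5582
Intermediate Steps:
f(b) = (-494 + b)/(-531 + b)
(269281 + g(u(26), -134))/(48548 + f(-487)) = (269281 + 564)/(48548 + (-494 - 487)/(-531 - 487)) = 269845/(48548 - 981/(-1018)) = 269845/(48548 - 1/1018*(-981)) = 269845/(48548 + 981/1018) = 269845/(49422845/1018) = 269845*(1018/49422845) = 54940442/9884569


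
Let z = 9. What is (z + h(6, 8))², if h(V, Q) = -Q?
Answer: 1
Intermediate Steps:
(z + h(6, 8))² = (9 - 1*8)² = (9 - 8)² = 1² = 1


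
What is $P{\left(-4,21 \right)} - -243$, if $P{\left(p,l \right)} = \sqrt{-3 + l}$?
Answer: $243 + 3 \sqrt{2} \approx 247.24$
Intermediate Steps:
$P{\left(-4,21 \right)} - -243 = \sqrt{-3 + 21} - -243 = \sqrt{18} + 243 = 3 \sqrt{2} + 243 = 243 + 3 \sqrt{2}$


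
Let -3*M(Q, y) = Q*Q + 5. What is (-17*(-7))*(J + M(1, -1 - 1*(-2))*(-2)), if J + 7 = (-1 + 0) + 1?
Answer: -357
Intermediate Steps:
M(Q, y) = -5/3 - Q²/3 (M(Q, y) = -(Q*Q + 5)/3 = -(Q² + 5)/3 = -(5 + Q²)/3 = -5/3 - Q²/3)
J = -7 (J = -7 + ((-1 + 0) + 1) = -7 + (-1 + 1) = -7 + 0 = -7)
(-17*(-7))*(J + M(1, -1 - 1*(-2))*(-2)) = (-17*(-7))*(-7 + (-5/3 - ⅓*1²)*(-2)) = 119*(-7 + (-5/3 - ⅓*1)*(-2)) = 119*(-7 + (-5/3 - ⅓)*(-2)) = 119*(-7 - 2*(-2)) = 119*(-7 + 4) = 119*(-3) = -357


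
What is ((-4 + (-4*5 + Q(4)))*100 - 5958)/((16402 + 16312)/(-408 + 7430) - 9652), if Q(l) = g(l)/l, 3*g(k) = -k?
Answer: 88385914/101615445 ≈ 0.86981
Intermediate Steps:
g(k) = -k/3 (g(k) = (-k)/3 = -k/3)
Q(l) = -1/3 (Q(l) = (-l/3)/l = -1/3)
((-4 + (-4*5 + Q(4)))*100 - 5958)/((16402 + 16312)/(-408 + 7430) - 9652) = ((-4 + (-4*5 - 1/3))*100 - 5958)/((16402 + 16312)/(-408 + 7430) - 9652) = ((-4 + (-20 - 1/3))*100 - 5958)/(32714/7022 - 9652) = ((-4 - 61/3)*100 - 5958)/(32714*(1/7022) - 9652) = (-73/3*100 - 5958)/(16357/3511 - 9652) = (-7300/3 - 5958)/(-33871815/3511) = -25174/3*(-3511/33871815) = 88385914/101615445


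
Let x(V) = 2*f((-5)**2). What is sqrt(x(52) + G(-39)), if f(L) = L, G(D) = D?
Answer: sqrt(11) ≈ 3.3166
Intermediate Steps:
x(V) = 50 (x(V) = 2*(-5)**2 = 2*25 = 50)
sqrt(x(52) + G(-39)) = sqrt(50 - 39) = sqrt(11)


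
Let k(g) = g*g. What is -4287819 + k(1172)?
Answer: -2914235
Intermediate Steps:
k(g) = g²
-4287819 + k(1172) = -4287819 + 1172² = -4287819 + 1373584 = -2914235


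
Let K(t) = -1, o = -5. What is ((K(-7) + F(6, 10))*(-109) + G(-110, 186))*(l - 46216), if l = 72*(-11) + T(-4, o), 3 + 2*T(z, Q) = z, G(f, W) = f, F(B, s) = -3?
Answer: -15325749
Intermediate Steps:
T(z, Q) = -3/2 + z/2
l = -1591/2 (l = 72*(-11) + (-3/2 + (1/2)*(-4)) = -792 + (-3/2 - 2) = -792 - 7/2 = -1591/2 ≈ -795.50)
((K(-7) + F(6, 10))*(-109) + G(-110, 186))*(l - 46216) = ((-1 - 3)*(-109) - 110)*(-1591/2 - 46216) = (-4*(-109) - 110)*(-94023/2) = (436 - 110)*(-94023/2) = 326*(-94023/2) = -15325749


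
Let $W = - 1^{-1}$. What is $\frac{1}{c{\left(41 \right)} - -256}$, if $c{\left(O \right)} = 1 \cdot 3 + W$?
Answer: $\frac{1}{258} \approx 0.003876$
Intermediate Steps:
$W = -1$ ($W = \left(-1\right) 1 = -1$)
$c{\left(O \right)} = 2$ ($c{\left(O \right)} = 1 \cdot 3 - 1 = 3 - 1 = 2$)
$\frac{1}{c{\left(41 \right)} - -256} = \frac{1}{2 - -256} = \frac{1}{2 + 256} = \frac{1}{258}$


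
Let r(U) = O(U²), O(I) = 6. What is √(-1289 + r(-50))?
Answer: I*√1283 ≈ 35.819*I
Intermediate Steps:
r(U) = 6
√(-1289 + r(-50)) = √(-1289 + 6) = √(-1283) = I*√1283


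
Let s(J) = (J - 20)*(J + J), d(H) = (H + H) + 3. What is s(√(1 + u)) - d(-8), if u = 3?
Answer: -59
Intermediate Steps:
d(H) = 3 + 2*H (d(H) = 2*H + 3 = 3 + 2*H)
s(J) = 2*J*(-20 + J) (s(J) = (-20 + J)*(2*J) = 2*J*(-20 + J))
s(√(1 + u)) - d(-8) = 2*√(1 + 3)*(-20 + √(1 + 3)) - (3 + 2*(-8)) = 2*√4*(-20 + √4) - (3 - 16) = 2*2*(-20 + 2) - 1*(-13) = 2*2*(-18) + 13 = -72 + 13 = -59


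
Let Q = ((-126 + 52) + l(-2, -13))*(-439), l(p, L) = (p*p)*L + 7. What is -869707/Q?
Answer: -869707/52241 ≈ -16.648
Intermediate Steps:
l(p, L) = 7 + L*p² (l(p, L) = p²*L + 7 = L*p² + 7 = 7 + L*p²)
Q = 52241 (Q = ((-126 + 52) + (7 - 13*(-2)²))*(-439) = (-74 + (7 - 13*4))*(-439) = (-74 + (7 - 52))*(-439) = (-74 - 45)*(-439) = -119*(-439) = 52241)
-869707/Q = -869707/52241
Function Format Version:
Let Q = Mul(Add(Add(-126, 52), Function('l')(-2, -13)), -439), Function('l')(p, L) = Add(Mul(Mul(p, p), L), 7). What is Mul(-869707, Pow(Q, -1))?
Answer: Rational(-869707, 52241) ≈ -16.648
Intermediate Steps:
Function('l')(p, L) = Add(7, Mul(L, Pow(p, 2))) (Function('l')(p, L) = Add(Mul(Pow(p, 2), L), 7) = Add(Mul(L, Pow(p, 2)), 7) = Add(7, Mul(L, Pow(p, 2))))
Q = 52241 (Q = Mul(Add(Add(-126, 52), Add(7, Mul(-13, Pow(-2, 2)))), -439) = Mul(Add(-74, Add(7, Mul(-13, 4))), -439) = Mul(Add(-74, Add(7, -52)), -439) = Mul(Add(-74, -45), -439) = Mul(-119, -439) = 52241)
Mul(-869707, Pow(Q, -1)) = Mul(-869707, Pow(52241, -1)) = Mul(-869707, Rational(1, 52241)) = Rational(-869707, 52241)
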